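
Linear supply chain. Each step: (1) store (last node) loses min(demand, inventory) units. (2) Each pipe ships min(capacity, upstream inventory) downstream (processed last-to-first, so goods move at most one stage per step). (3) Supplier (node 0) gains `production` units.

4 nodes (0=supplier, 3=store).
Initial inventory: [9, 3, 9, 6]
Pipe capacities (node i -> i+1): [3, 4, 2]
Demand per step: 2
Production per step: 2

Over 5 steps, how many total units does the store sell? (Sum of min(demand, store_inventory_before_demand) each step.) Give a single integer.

Answer: 10

Derivation:
Step 1: sold=2 (running total=2) -> [8 3 10 6]
Step 2: sold=2 (running total=4) -> [7 3 11 6]
Step 3: sold=2 (running total=6) -> [6 3 12 6]
Step 4: sold=2 (running total=8) -> [5 3 13 6]
Step 5: sold=2 (running total=10) -> [4 3 14 6]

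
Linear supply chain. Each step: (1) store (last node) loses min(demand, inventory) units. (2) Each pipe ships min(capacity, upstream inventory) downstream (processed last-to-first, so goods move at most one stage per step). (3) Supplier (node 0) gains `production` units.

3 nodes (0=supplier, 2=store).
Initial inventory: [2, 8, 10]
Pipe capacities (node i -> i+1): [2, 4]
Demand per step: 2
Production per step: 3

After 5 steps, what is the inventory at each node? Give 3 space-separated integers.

Step 1: demand=2,sold=2 ship[1->2]=4 ship[0->1]=2 prod=3 -> inv=[3 6 12]
Step 2: demand=2,sold=2 ship[1->2]=4 ship[0->1]=2 prod=3 -> inv=[4 4 14]
Step 3: demand=2,sold=2 ship[1->2]=4 ship[0->1]=2 prod=3 -> inv=[5 2 16]
Step 4: demand=2,sold=2 ship[1->2]=2 ship[0->1]=2 prod=3 -> inv=[6 2 16]
Step 5: demand=2,sold=2 ship[1->2]=2 ship[0->1]=2 prod=3 -> inv=[7 2 16]

7 2 16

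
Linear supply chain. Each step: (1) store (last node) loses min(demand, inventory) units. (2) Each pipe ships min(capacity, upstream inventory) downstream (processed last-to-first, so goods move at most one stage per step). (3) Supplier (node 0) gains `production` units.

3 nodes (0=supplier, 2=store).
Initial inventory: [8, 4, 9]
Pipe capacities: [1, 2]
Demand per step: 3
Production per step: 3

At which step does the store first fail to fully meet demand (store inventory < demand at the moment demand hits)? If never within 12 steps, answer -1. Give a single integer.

Step 1: demand=3,sold=3 ship[1->2]=2 ship[0->1]=1 prod=3 -> [10 3 8]
Step 2: demand=3,sold=3 ship[1->2]=2 ship[0->1]=1 prod=3 -> [12 2 7]
Step 3: demand=3,sold=3 ship[1->2]=2 ship[0->1]=1 prod=3 -> [14 1 6]
Step 4: demand=3,sold=3 ship[1->2]=1 ship[0->1]=1 prod=3 -> [16 1 4]
Step 5: demand=3,sold=3 ship[1->2]=1 ship[0->1]=1 prod=3 -> [18 1 2]
Step 6: demand=3,sold=2 ship[1->2]=1 ship[0->1]=1 prod=3 -> [20 1 1]
Step 7: demand=3,sold=1 ship[1->2]=1 ship[0->1]=1 prod=3 -> [22 1 1]
Step 8: demand=3,sold=1 ship[1->2]=1 ship[0->1]=1 prod=3 -> [24 1 1]
Step 9: demand=3,sold=1 ship[1->2]=1 ship[0->1]=1 prod=3 -> [26 1 1]
Step 10: demand=3,sold=1 ship[1->2]=1 ship[0->1]=1 prod=3 -> [28 1 1]
Step 11: demand=3,sold=1 ship[1->2]=1 ship[0->1]=1 prod=3 -> [30 1 1]
Step 12: demand=3,sold=1 ship[1->2]=1 ship[0->1]=1 prod=3 -> [32 1 1]
First stockout at step 6

6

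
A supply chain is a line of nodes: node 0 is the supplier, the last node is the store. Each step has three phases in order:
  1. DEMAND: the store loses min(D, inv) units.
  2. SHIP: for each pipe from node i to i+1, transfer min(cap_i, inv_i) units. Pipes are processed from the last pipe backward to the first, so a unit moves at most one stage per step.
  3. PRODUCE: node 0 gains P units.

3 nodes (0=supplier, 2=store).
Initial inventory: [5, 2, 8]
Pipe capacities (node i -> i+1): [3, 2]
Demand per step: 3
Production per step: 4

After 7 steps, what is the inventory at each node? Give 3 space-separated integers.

Step 1: demand=3,sold=3 ship[1->2]=2 ship[0->1]=3 prod=4 -> inv=[6 3 7]
Step 2: demand=3,sold=3 ship[1->2]=2 ship[0->1]=3 prod=4 -> inv=[7 4 6]
Step 3: demand=3,sold=3 ship[1->2]=2 ship[0->1]=3 prod=4 -> inv=[8 5 5]
Step 4: demand=3,sold=3 ship[1->2]=2 ship[0->1]=3 prod=4 -> inv=[9 6 4]
Step 5: demand=3,sold=3 ship[1->2]=2 ship[0->1]=3 prod=4 -> inv=[10 7 3]
Step 6: demand=3,sold=3 ship[1->2]=2 ship[0->1]=3 prod=4 -> inv=[11 8 2]
Step 7: demand=3,sold=2 ship[1->2]=2 ship[0->1]=3 prod=4 -> inv=[12 9 2]

12 9 2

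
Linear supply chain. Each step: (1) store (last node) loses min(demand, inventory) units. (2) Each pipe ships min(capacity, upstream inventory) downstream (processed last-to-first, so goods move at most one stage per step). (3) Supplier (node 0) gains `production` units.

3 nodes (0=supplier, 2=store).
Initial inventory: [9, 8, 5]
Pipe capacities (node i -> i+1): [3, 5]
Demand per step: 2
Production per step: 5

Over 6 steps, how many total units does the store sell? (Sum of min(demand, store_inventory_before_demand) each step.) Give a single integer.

Step 1: sold=2 (running total=2) -> [11 6 8]
Step 2: sold=2 (running total=4) -> [13 4 11]
Step 3: sold=2 (running total=6) -> [15 3 13]
Step 4: sold=2 (running total=8) -> [17 3 14]
Step 5: sold=2 (running total=10) -> [19 3 15]
Step 6: sold=2 (running total=12) -> [21 3 16]

Answer: 12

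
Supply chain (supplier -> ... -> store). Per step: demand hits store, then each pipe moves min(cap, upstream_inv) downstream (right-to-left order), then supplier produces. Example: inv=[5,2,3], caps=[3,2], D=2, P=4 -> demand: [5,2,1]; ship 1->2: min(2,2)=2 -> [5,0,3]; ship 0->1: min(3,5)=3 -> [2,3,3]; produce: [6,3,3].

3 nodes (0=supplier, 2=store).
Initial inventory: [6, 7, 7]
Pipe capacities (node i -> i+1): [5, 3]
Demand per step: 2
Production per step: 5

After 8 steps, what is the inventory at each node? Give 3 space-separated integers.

Step 1: demand=2,sold=2 ship[1->2]=3 ship[0->1]=5 prod=5 -> inv=[6 9 8]
Step 2: demand=2,sold=2 ship[1->2]=3 ship[0->1]=5 prod=5 -> inv=[6 11 9]
Step 3: demand=2,sold=2 ship[1->2]=3 ship[0->1]=5 prod=5 -> inv=[6 13 10]
Step 4: demand=2,sold=2 ship[1->2]=3 ship[0->1]=5 prod=5 -> inv=[6 15 11]
Step 5: demand=2,sold=2 ship[1->2]=3 ship[0->1]=5 prod=5 -> inv=[6 17 12]
Step 6: demand=2,sold=2 ship[1->2]=3 ship[0->1]=5 prod=5 -> inv=[6 19 13]
Step 7: demand=2,sold=2 ship[1->2]=3 ship[0->1]=5 prod=5 -> inv=[6 21 14]
Step 8: demand=2,sold=2 ship[1->2]=3 ship[0->1]=5 prod=5 -> inv=[6 23 15]

6 23 15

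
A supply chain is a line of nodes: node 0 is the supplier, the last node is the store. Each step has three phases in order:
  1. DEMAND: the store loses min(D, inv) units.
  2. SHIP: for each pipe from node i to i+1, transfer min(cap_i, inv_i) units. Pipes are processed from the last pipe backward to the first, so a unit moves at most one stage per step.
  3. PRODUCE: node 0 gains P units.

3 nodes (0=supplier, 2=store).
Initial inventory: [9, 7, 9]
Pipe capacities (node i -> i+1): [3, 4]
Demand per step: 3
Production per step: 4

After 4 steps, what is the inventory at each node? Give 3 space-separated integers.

Step 1: demand=3,sold=3 ship[1->2]=4 ship[0->1]=3 prod=4 -> inv=[10 6 10]
Step 2: demand=3,sold=3 ship[1->2]=4 ship[0->1]=3 prod=4 -> inv=[11 5 11]
Step 3: demand=3,sold=3 ship[1->2]=4 ship[0->1]=3 prod=4 -> inv=[12 4 12]
Step 4: demand=3,sold=3 ship[1->2]=4 ship[0->1]=3 prod=4 -> inv=[13 3 13]

13 3 13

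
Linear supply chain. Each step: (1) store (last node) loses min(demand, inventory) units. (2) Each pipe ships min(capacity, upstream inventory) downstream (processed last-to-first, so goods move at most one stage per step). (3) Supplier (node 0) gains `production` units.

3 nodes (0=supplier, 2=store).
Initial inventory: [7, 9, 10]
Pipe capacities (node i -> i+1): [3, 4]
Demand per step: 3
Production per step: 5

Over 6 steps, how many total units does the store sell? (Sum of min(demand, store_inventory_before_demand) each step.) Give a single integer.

Step 1: sold=3 (running total=3) -> [9 8 11]
Step 2: sold=3 (running total=6) -> [11 7 12]
Step 3: sold=3 (running total=9) -> [13 6 13]
Step 4: sold=3 (running total=12) -> [15 5 14]
Step 5: sold=3 (running total=15) -> [17 4 15]
Step 6: sold=3 (running total=18) -> [19 3 16]

Answer: 18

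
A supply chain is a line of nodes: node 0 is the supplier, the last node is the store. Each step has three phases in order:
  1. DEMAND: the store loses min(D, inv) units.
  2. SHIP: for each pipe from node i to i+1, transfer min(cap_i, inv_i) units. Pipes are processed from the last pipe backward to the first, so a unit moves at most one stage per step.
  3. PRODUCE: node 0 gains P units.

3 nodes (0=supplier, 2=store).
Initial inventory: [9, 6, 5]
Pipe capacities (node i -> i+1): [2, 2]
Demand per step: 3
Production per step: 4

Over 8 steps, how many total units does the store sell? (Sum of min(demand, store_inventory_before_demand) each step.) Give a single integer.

Answer: 19

Derivation:
Step 1: sold=3 (running total=3) -> [11 6 4]
Step 2: sold=3 (running total=6) -> [13 6 3]
Step 3: sold=3 (running total=9) -> [15 6 2]
Step 4: sold=2 (running total=11) -> [17 6 2]
Step 5: sold=2 (running total=13) -> [19 6 2]
Step 6: sold=2 (running total=15) -> [21 6 2]
Step 7: sold=2 (running total=17) -> [23 6 2]
Step 8: sold=2 (running total=19) -> [25 6 2]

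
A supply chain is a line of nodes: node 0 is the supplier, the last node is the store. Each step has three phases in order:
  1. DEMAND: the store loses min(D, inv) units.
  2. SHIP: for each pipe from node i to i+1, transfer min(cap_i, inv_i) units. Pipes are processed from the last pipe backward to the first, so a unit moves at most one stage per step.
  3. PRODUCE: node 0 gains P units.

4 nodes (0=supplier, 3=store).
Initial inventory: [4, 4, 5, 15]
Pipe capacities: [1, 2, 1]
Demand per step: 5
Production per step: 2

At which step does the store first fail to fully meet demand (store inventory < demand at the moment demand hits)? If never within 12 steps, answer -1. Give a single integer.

Step 1: demand=5,sold=5 ship[2->3]=1 ship[1->2]=2 ship[0->1]=1 prod=2 -> [5 3 6 11]
Step 2: demand=5,sold=5 ship[2->3]=1 ship[1->2]=2 ship[0->1]=1 prod=2 -> [6 2 7 7]
Step 3: demand=5,sold=5 ship[2->3]=1 ship[1->2]=2 ship[0->1]=1 prod=2 -> [7 1 8 3]
Step 4: demand=5,sold=3 ship[2->3]=1 ship[1->2]=1 ship[0->1]=1 prod=2 -> [8 1 8 1]
Step 5: demand=5,sold=1 ship[2->3]=1 ship[1->2]=1 ship[0->1]=1 prod=2 -> [9 1 8 1]
Step 6: demand=5,sold=1 ship[2->3]=1 ship[1->2]=1 ship[0->1]=1 prod=2 -> [10 1 8 1]
Step 7: demand=5,sold=1 ship[2->3]=1 ship[1->2]=1 ship[0->1]=1 prod=2 -> [11 1 8 1]
Step 8: demand=5,sold=1 ship[2->3]=1 ship[1->2]=1 ship[0->1]=1 prod=2 -> [12 1 8 1]
Step 9: demand=5,sold=1 ship[2->3]=1 ship[1->2]=1 ship[0->1]=1 prod=2 -> [13 1 8 1]
Step 10: demand=5,sold=1 ship[2->3]=1 ship[1->2]=1 ship[0->1]=1 prod=2 -> [14 1 8 1]
Step 11: demand=5,sold=1 ship[2->3]=1 ship[1->2]=1 ship[0->1]=1 prod=2 -> [15 1 8 1]
Step 12: demand=5,sold=1 ship[2->3]=1 ship[1->2]=1 ship[0->1]=1 prod=2 -> [16 1 8 1]
First stockout at step 4

4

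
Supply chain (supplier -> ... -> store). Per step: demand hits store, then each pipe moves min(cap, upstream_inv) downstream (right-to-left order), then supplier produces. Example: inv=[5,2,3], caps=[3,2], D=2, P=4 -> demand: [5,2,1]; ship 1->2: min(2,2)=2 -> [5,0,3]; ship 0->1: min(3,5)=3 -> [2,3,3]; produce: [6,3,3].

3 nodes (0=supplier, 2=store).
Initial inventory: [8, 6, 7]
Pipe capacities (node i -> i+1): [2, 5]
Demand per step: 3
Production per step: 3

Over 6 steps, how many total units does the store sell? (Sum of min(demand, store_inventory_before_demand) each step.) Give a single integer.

Answer: 18

Derivation:
Step 1: sold=3 (running total=3) -> [9 3 9]
Step 2: sold=3 (running total=6) -> [10 2 9]
Step 3: sold=3 (running total=9) -> [11 2 8]
Step 4: sold=3 (running total=12) -> [12 2 7]
Step 5: sold=3 (running total=15) -> [13 2 6]
Step 6: sold=3 (running total=18) -> [14 2 5]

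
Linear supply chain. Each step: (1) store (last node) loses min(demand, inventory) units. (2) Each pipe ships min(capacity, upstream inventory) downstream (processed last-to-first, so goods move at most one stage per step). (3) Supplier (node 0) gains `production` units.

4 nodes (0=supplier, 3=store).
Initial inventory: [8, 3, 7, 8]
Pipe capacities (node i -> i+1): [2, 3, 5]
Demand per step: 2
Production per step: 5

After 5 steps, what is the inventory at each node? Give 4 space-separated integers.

Step 1: demand=2,sold=2 ship[2->3]=5 ship[1->2]=3 ship[0->1]=2 prod=5 -> inv=[11 2 5 11]
Step 2: demand=2,sold=2 ship[2->3]=5 ship[1->2]=2 ship[0->1]=2 prod=5 -> inv=[14 2 2 14]
Step 3: demand=2,sold=2 ship[2->3]=2 ship[1->2]=2 ship[0->1]=2 prod=5 -> inv=[17 2 2 14]
Step 4: demand=2,sold=2 ship[2->3]=2 ship[1->2]=2 ship[0->1]=2 prod=5 -> inv=[20 2 2 14]
Step 5: demand=2,sold=2 ship[2->3]=2 ship[1->2]=2 ship[0->1]=2 prod=5 -> inv=[23 2 2 14]

23 2 2 14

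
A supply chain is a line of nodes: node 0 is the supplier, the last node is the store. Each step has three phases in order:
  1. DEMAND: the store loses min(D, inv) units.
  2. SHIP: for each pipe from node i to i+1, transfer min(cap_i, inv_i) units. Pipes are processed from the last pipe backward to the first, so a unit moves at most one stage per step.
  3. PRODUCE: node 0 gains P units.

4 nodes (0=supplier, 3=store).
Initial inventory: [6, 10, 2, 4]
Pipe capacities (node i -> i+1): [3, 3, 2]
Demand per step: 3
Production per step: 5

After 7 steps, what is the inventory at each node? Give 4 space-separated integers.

Step 1: demand=3,sold=3 ship[2->3]=2 ship[1->2]=3 ship[0->1]=3 prod=5 -> inv=[8 10 3 3]
Step 2: demand=3,sold=3 ship[2->3]=2 ship[1->2]=3 ship[0->1]=3 prod=5 -> inv=[10 10 4 2]
Step 3: demand=3,sold=2 ship[2->3]=2 ship[1->2]=3 ship[0->1]=3 prod=5 -> inv=[12 10 5 2]
Step 4: demand=3,sold=2 ship[2->3]=2 ship[1->2]=3 ship[0->1]=3 prod=5 -> inv=[14 10 6 2]
Step 5: demand=3,sold=2 ship[2->3]=2 ship[1->2]=3 ship[0->1]=3 prod=5 -> inv=[16 10 7 2]
Step 6: demand=3,sold=2 ship[2->3]=2 ship[1->2]=3 ship[0->1]=3 prod=5 -> inv=[18 10 8 2]
Step 7: demand=3,sold=2 ship[2->3]=2 ship[1->2]=3 ship[0->1]=3 prod=5 -> inv=[20 10 9 2]

20 10 9 2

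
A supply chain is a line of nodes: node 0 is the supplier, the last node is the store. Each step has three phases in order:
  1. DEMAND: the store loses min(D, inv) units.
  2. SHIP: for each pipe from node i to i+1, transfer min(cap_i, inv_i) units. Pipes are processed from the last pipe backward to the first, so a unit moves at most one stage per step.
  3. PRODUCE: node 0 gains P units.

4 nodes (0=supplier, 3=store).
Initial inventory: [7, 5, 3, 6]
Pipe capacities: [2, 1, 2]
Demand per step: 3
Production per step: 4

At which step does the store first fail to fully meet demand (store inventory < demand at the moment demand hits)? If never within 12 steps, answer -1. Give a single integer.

Step 1: demand=3,sold=3 ship[2->3]=2 ship[1->2]=1 ship[0->1]=2 prod=4 -> [9 6 2 5]
Step 2: demand=3,sold=3 ship[2->3]=2 ship[1->2]=1 ship[0->1]=2 prod=4 -> [11 7 1 4]
Step 3: demand=3,sold=3 ship[2->3]=1 ship[1->2]=1 ship[0->1]=2 prod=4 -> [13 8 1 2]
Step 4: demand=3,sold=2 ship[2->3]=1 ship[1->2]=1 ship[0->1]=2 prod=4 -> [15 9 1 1]
Step 5: demand=3,sold=1 ship[2->3]=1 ship[1->2]=1 ship[0->1]=2 prod=4 -> [17 10 1 1]
Step 6: demand=3,sold=1 ship[2->3]=1 ship[1->2]=1 ship[0->1]=2 prod=4 -> [19 11 1 1]
Step 7: demand=3,sold=1 ship[2->3]=1 ship[1->2]=1 ship[0->1]=2 prod=4 -> [21 12 1 1]
Step 8: demand=3,sold=1 ship[2->3]=1 ship[1->2]=1 ship[0->1]=2 prod=4 -> [23 13 1 1]
Step 9: demand=3,sold=1 ship[2->3]=1 ship[1->2]=1 ship[0->1]=2 prod=4 -> [25 14 1 1]
Step 10: demand=3,sold=1 ship[2->3]=1 ship[1->2]=1 ship[0->1]=2 prod=4 -> [27 15 1 1]
Step 11: demand=3,sold=1 ship[2->3]=1 ship[1->2]=1 ship[0->1]=2 prod=4 -> [29 16 1 1]
Step 12: demand=3,sold=1 ship[2->3]=1 ship[1->2]=1 ship[0->1]=2 prod=4 -> [31 17 1 1]
First stockout at step 4

4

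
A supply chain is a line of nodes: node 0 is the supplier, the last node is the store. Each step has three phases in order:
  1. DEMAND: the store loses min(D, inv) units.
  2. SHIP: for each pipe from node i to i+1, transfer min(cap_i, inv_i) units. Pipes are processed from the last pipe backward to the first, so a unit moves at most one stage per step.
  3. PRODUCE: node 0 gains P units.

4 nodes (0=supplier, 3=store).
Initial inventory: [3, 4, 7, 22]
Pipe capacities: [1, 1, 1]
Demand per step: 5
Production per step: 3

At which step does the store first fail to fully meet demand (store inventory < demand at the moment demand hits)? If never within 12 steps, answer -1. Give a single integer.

Step 1: demand=5,sold=5 ship[2->3]=1 ship[1->2]=1 ship[0->1]=1 prod=3 -> [5 4 7 18]
Step 2: demand=5,sold=5 ship[2->3]=1 ship[1->2]=1 ship[0->1]=1 prod=3 -> [7 4 7 14]
Step 3: demand=5,sold=5 ship[2->3]=1 ship[1->2]=1 ship[0->1]=1 prod=3 -> [9 4 7 10]
Step 4: demand=5,sold=5 ship[2->3]=1 ship[1->2]=1 ship[0->1]=1 prod=3 -> [11 4 7 6]
Step 5: demand=5,sold=5 ship[2->3]=1 ship[1->2]=1 ship[0->1]=1 prod=3 -> [13 4 7 2]
Step 6: demand=5,sold=2 ship[2->3]=1 ship[1->2]=1 ship[0->1]=1 prod=3 -> [15 4 7 1]
Step 7: demand=5,sold=1 ship[2->3]=1 ship[1->2]=1 ship[0->1]=1 prod=3 -> [17 4 7 1]
Step 8: demand=5,sold=1 ship[2->3]=1 ship[1->2]=1 ship[0->1]=1 prod=3 -> [19 4 7 1]
Step 9: demand=5,sold=1 ship[2->3]=1 ship[1->2]=1 ship[0->1]=1 prod=3 -> [21 4 7 1]
Step 10: demand=5,sold=1 ship[2->3]=1 ship[1->2]=1 ship[0->1]=1 prod=3 -> [23 4 7 1]
Step 11: demand=5,sold=1 ship[2->3]=1 ship[1->2]=1 ship[0->1]=1 prod=3 -> [25 4 7 1]
Step 12: demand=5,sold=1 ship[2->3]=1 ship[1->2]=1 ship[0->1]=1 prod=3 -> [27 4 7 1]
First stockout at step 6

6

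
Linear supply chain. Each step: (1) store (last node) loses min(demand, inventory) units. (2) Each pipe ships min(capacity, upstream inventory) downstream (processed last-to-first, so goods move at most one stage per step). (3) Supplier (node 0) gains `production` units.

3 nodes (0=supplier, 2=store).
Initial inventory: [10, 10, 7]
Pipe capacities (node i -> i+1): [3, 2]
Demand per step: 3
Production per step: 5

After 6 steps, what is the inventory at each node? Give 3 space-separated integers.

Step 1: demand=3,sold=3 ship[1->2]=2 ship[0->1]=3 prod=5 -> inv=[12 11 6]
Step 2: demand=3,sold=3 ship[1->2]=2 ship[0->1]=3 prod=5 -> inv=[14 12 5]
Step 3: demand=3,sold=3 ship[1->2]=2 ship[0->1]=3 prod=5 -> inv=[16 13 4]
Step 4: demand=3,sold=3 ship[1->2]=2 ship[0->1]=3 prod=5 -> inv=[18 14 3]
Step 5: demand=3,sold=3 ship[1->2]=2 ship[0->1]=3 prod=5 -> inv=[20 15 2]
Step 6: demand=3,sold=2 ship[1->2]=2 ship[0->1]=3 prod=5 -> inv=[22 16 2]

22 16 2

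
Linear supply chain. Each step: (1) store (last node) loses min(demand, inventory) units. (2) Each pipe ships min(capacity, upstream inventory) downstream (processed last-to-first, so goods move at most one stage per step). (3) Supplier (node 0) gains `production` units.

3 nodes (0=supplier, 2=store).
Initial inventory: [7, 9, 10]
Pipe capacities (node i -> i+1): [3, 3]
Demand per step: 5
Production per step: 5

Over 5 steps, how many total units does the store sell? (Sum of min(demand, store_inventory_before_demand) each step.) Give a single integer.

Answer: 22

Derivation:
Step 1: sold=5 (running total=5) -> [9 9 8]
Step 2: sold=5 (running total=10) -> [11 9 6]
Step 3: sold=5 (running total=15) -> [13 9 4]
Step 4: sold=4 (running total=19) -> [15 9 3]
Step 5: sold=3 (running total=22) -> [17 9 3]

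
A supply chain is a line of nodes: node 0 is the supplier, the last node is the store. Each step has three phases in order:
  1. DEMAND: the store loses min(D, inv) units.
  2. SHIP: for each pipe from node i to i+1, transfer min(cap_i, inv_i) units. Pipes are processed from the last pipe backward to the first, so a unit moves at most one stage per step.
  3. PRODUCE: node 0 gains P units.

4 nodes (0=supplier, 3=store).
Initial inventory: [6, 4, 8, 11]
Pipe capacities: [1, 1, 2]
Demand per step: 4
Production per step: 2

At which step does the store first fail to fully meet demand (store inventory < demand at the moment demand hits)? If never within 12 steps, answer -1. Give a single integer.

Step 1: demand=4,sold=4 ship[2->3]=2 ship[1->2]=1 ship[0->1]=1 prod=2 -> [7 4 7 9]
Step 2: demand=4,sold=4 ship[2->3]=2 ship[1->2]=1 ship[0->1]=1 prod=2 -> [8 4 6 7]
Step 3: demand=4,sold=4 ship[2->3]=2 ship[1->2]=1 ship[0->1]=1 prod=2 -> [9 4 5 5]
Step 4: demand=4,sold=4 ship[2->3]=2 ship[1->2]=1 ship[0->1]=1 prod=2 -> [10 4 4 3]
Step 5: demand=4,sold=3 ship[2->3]=2 ship[1->2]=1 ship[0->1]=1 prod=2 -> [11 4 3 2]
Step 6: demand=4,sold=2 ship[2->3]=2 ship[1->2]=1 ship[0->1]=1 prod=2 -> [12 4 2 2]
Step 7: demand=4,sold=2 ship[2->3]=2 ship[1->2]=1 ship[0->1]=1 prod=2 -> [13 4 1 2]
Step 8: demand=4,sold=2 ship[2->3]=1 ship[1->2]=1 ship[0->1]=1 prod=2 -> [14 4 1 1]
Step 9: demand=4,sold=1 ship[2->3]=1 ship[1->2]=1 ship[0->1]=1 prod=2 -> [15 4 1 1]
Step 10: demand=4,sold=1 ship[2->3]=1 ship[1->2]=1 ship[0->1]=1 prod=2 -> [16 4 1 1]
Step 11: demand=4,sold=1 ship[2->3]=1 ship[1->2]=1 ship[0->1]=1 prod=2 -> [17 4 1 1]
Step 12: demand=4,sold=1 ship[2->3]=1 ship[1->2]=1 ship[0->1]=1 prod=2 -> [18 4 1 1]
First stockout at step 5

5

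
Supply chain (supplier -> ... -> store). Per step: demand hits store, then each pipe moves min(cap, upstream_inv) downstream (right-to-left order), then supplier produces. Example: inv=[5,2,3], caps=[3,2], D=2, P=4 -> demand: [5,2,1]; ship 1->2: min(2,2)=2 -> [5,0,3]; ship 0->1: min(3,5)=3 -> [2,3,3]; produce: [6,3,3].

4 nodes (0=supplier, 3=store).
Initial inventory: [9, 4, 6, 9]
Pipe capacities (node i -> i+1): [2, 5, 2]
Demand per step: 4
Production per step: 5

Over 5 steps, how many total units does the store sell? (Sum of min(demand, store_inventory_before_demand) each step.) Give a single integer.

Step 1: sold=4 (running total=4) -> [12 2 8 7]
Step 2: sold=4 (running total=8) -> [15 2 8 5]
Step 3: sold=4 (running total=12) -> [18 2 8 3]
Step 4: sold=3 (running total=15) -> [21 2 8 2]
Step 5: sold=2 (running total=17) -> [24 2 8 2]

Answer: 17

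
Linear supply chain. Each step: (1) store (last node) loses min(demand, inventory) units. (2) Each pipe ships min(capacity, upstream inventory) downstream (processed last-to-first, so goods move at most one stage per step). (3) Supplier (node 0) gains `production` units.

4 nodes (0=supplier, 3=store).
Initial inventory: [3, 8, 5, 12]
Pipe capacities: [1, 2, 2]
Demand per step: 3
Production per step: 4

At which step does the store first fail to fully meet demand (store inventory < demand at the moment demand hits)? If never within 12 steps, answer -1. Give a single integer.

Step 1: demand=3,sold=3 ship[2->3]=2 ship[1->2]=2 ship[0->1]=1 prod=4 -> [6 7 5 11]
Step 2: demand=3,sold=3 ship[2->3]=2 ship[1->2]=2 ship[0->1]=1 prod=4 -> [9 6 5 10]
Step 3: demand=3,sold=3 ship[2->3]=2 ship[1->2]=2 ship[0->1]=1 prod=4 -> [12 5 5 9]
Step 4: demand=3,sold=3 ship[2->3]=2 ship[1->2]=2 ship[0->1]=1 prod=4 -> [15 4 5 8]
Step 5: demand=3,sold=3 ship[2->3]=2 ship[1->2]=2 ship[0->1]=1 prod=4 -> [18 3 5 7]
Step 6: demand=3,sold=3 ship[2->3]=2 ship[1->2]=2 ship[0->1]=1 prod=4 -> [21 2 5 6]
Step 7: demand=3,sold=3 ship[2->3]=2 ship[1->2]=2 ship[0->1]=1 prod=4 -> [24 1 5 5]
Step 8: demand=3,sold=3 ship[2->3]=2 ship[1->2]=1 ship[0->1]=1 prod=4 -> [27 1 4 4]
Step 9: demand=3,sold=3 ship[2->3]=2 ship[1->2]=1 ship[0->1]=1 prod=4 -> [30 1 3 3]
Step 10: demand=3,sold=3 ship[2->3]=2 ship[1->2]=1 ship[0->1]=1 prod=4 -> [33 1 2 2]
Step 11: demand=3,sold=2 ship[2->3]=2 ship[1->2]=1 ship[0->1]=1 prod=4 -> [36 1 1 2]
Step 12: demand=3,sold=2 ship[2->3]=1 ship[1->2]=1 ship[0->1]=1 prod=4 -> [39 1 1 1]
First stockout at step 11

11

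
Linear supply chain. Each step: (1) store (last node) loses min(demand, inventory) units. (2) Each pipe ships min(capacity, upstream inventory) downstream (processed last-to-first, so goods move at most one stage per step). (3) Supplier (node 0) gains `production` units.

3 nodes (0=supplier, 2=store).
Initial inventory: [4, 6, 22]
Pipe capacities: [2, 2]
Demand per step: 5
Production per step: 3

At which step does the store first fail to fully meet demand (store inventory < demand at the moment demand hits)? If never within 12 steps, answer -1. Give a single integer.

Step 1: demand=5,sold=5 ship[1->2]=2 ship[0->1]=2 prod=3 -> [5 6 19]
Step 2: demand=5,sold=5 ship[1->2]=2 ship[0->1]=2 prod=3 -> [6 6 16]
Step 3: demand=5,sold=5 ship[1->2]=2 ship[0->1]=2 prod=3 -> [7 6 13]
Step 4: demand=5,sold=5 ship[1->2]=2 ship[0->1]=2 prod=3 -> [8 6 10]
Step 5: demand=5,sold=5 ship[1->2]=2 ship[0->1]=2 prod=3 -> [9 6 7]
Step 6: demand=5,sold=5 ship[1->2]=2 ship[0->1]=2 prod=3 -> [10 6 4]
Step 7: demand=5,sold=4 ship[1->2]=2 ship[0->1]=2 prod=3 -> [11 6 2]
Step 8: demand=5,sold=2 ship[1->2]=2 ship[0->1]=2 prod=3 -> [12 6 2]
Step 9: demand=5,sold=2 ship[1->2]=2 ship[0->1]=2 prod=3 -> [13 6 2]
Step 10: demand=5,sold=2 ship[1->2]=2 ship[0->1]=2 prod=3 -> [14 6 2]
Step 11: demand=5,sold=2 ship[1->2]=2 ship[0->1]=2 prod=3 -> [15 6 2]
Step 12: demand=5,sold=2 ship[1->2]=2 ship[0->1]=2 prod=3 -> [16 6 2]
First stockout at step 7

7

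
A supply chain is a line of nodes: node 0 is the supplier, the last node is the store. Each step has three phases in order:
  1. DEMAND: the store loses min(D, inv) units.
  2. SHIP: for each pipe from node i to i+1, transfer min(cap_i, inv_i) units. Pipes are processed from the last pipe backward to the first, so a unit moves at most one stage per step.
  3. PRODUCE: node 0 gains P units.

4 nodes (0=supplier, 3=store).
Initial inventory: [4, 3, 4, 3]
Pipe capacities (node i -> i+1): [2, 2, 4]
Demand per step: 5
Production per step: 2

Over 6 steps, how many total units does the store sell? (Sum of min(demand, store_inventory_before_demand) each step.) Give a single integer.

Answer: 15

Derivation:
Step 1: sold=3 (running total=3) -> [4 3 2 4]
Step 2: sold=4 (running total=7) -> [4 3 2 2]
Step 3: sold=2 (running total=9) -> [4 3 2 2]
Step 4: sold=2 (running total=11) -> [4 3 2 2]
Step 5: sold=2 (running total=13) -> [4 3 2 2]
Step 6: sold=2 (running total=15) -> [4 3 2 2]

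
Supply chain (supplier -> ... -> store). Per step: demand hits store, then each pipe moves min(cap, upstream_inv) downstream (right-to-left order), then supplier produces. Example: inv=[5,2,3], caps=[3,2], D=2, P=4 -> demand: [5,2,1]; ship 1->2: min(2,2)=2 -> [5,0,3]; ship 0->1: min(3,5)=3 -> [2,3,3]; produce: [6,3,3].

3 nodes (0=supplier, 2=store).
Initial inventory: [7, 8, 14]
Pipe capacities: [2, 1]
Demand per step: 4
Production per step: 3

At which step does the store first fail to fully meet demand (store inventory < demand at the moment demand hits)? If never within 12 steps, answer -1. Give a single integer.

Step 1: demand=4,sold=4 ship[1->2]=1 ship[0->1]=2 prod=3 -> [8 9 11]
Step 2: demand=4,sold=4 ship[1->2]=1 ship[0->1]=2 prod=3 -> [9 10 8]
Step 3: demand=4,sold=4 ship[1->2]=1 ship[0->1]=2 prod=3 -> [10 11 5]
Step 4: demand=4,sold=4 ship[1->2]=1 ship[0->1]=2 prod=3 -> [11 12 2]
Step 5: demand=4,sold=2 ship[1->2]=1 ship[0->1]=2 prod=3 -> [12 13 1]
Step 6: demand=4,sold=1 ship[1->2]=1 ship[0->1]=2 prod=3 -> [13 14 1]
Step 7: demand=4,sold=1 ship[1->2]=1 ship[0->1]=2 prod=3 -> [14 15 1]
Step 8: demand=4,sold=1 ship[1->2]=1 ship[0->1]=2 prod=3 -> [15 16 1]
Step 9: demand=4,sold=1 ship[1->2]=1 ship[0->1]=2 prod=3 -> [16 17 1]
Step 10: demand=4,sold=1 ship[1->2]=1 ship[0->1]=2 prod=3 -> [17 18 1]
Step 11: demand=4,sold=1 ship[1->2]=1 ship[0->1]=2 prod=3 -> [18 19 1]
Step 12: demand=4,sold=1 ship[1->2]=1 ship[0->1]=2 prod=3 -> [19 20 1]
First stockout at step 5

5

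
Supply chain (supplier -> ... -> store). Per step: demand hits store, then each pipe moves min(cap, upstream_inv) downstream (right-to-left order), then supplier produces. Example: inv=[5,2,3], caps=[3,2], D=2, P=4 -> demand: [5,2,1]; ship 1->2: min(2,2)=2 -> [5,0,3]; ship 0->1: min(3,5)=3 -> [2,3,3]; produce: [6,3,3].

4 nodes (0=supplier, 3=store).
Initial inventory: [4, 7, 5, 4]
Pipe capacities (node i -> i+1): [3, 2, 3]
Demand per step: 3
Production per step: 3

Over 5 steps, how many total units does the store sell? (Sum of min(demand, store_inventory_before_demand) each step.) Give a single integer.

Answer: 15

Derivation:
Step 1: sold=3 (running total=3) -> [4 8 4 4]
Step 2: sold=3 (running total=6) -> [4 9 3 4]
Step 3: sold=3 (running total=9) -> [4 10 2 4]
Step 4: sold=3 (running total=12) -> [4 11 2 3]
Step 5: sold=3 (running total=15) -> [4 12 2 2]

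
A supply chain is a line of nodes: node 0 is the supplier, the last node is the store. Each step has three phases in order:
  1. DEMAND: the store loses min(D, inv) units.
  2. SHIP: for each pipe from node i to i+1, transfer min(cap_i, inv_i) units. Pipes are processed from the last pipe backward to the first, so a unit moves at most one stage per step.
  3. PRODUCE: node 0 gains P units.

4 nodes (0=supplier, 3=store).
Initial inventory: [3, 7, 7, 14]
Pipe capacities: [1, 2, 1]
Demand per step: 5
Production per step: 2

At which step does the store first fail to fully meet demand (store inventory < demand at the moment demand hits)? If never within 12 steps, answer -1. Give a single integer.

Step 1: demand=5,sold=5 ship[2->3]=1 ship[1->2]=2 ship[0->1]=1 prod=2 -> [4 6 8 10]
Step 2: demand=5,sold=5 ship[2->3]=1 ship[1->2]=2 ship[0->1]=1 prod=2 -> [5 5 9 6]
Step 3: demand=5,sold=5 ship[2->3]=1 ship[1->2]=2 ship[0->1]=1 prod=2 -> [6 4 10 2]
Step 4: demand=5,sold=2 ship[2->3]=1 ship[1->2]=2 ship[0->1]=1 prod=2 -> [7 3 11 1]
Step 5: demand=5,sold=1 ship[2->3]=1 ship[1->2]=2 ship[0->1]=1 prod=2 -> [8 2 12 1]
Step 6: demand=5,sold=1 ship[2->3]=1 ship[1->2]=2 ship[0->1]=1 prod=2 -> [9 1 13 1]
Step 7: demand=5,sold=1 ship[2->3]=1 ship[1->2]=1 ship[0->1]=1 prod=2 -> [10 1 13 1]
Step 8: demand=5,sold=1 ship[2->3]=1 ship[1->2]=1 ship[0->1]=1 prod=2 -> [11 1 13 1]
Step 9: demand=5,sold=1 ship[2->3]=1 ship[1->2]=1 ship[0->1]=1 prod=2 -> [12 1 13 1]
Step 10: demand=5,sold=1 ship[2->3]=1 ship[1->2]=1 ship[0->1]=1 prod=2 -> [13 1 13 1]
Step 11: demand=5,sold=1 ship[2->3]=1 ship[1->2]=1 ship[0->1]=1 prod=2 -> [14 1 13 1]
Step 12: demand=5,sold=1 ship[2->3]=1 ship[1->2]=1 ship[0->1]=1 prod=2 -> [15 1 13 1]
First stockout at step 4

4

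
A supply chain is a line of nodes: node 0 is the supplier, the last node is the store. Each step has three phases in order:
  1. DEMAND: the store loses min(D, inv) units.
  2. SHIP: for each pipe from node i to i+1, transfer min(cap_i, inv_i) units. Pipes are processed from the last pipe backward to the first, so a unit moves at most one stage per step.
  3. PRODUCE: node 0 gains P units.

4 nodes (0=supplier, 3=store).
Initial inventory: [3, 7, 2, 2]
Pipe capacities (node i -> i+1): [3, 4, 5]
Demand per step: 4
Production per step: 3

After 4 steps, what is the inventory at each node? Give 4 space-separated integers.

Step 1: demand=4,sold=2 ship[2->3]=2 ship[1->2]=4 ship[0->1]=3 prod=3 -> inv=[3 6 4 2]
Step 2: demand=4,sold=2 ship[2->3]=4 ship[1->2]=4 ship[0->1]=3 prod=3 -> inv=[3 5 4 4]
Step 3: demand=4,sold=4 ship[2->3]=4 ship[1->2]=4 ship[0->1]=3 prod=3 -> inv=[3 4 4 4]
Step 4: demand=4,sold=4 ship[2->3]=4 ship[1->2]=4 ship[0->1]=3 prod=3 -> inv=[3 3 4 4]

3 3 4 4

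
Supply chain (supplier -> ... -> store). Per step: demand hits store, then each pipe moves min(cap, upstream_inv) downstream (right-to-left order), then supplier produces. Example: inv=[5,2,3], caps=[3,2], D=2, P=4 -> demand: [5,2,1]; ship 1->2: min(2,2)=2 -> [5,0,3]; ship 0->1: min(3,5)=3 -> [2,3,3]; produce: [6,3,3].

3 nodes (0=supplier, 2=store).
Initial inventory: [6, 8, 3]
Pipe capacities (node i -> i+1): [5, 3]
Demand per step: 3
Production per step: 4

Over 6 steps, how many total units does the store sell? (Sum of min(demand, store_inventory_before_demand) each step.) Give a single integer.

Answer: 18

Derivation:
Step 1: sold=3 (running total=3) -> [5 10 3]
Step 2: sold=3 (running total=6) -> [4 12 3]
Step 3: sold=3 (running total=9) -> [4 13 3]
Step 4: sold=3 (running total=12) -> [4 14 3]
Step 5: sold=3 (running total=15) -> [4 15 3]
Step 6: sold=3 (running total=18) -> [4 16 3]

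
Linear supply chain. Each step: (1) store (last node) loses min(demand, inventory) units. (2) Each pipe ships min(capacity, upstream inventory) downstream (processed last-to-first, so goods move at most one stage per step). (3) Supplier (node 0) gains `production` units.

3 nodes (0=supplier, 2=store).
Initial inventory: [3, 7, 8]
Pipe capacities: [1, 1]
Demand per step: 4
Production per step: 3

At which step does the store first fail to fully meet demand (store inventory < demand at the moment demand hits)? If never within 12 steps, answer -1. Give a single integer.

Step 1: demand=4,sold=4 ship[1->2]=1 ship[0->1]=1 prod=3 -> [5 7 5]
Step 2: demand=4,sold=4 ship[1->2]=1 ship[0->1]=1 prod=3 -> [7 7 2]
Step 3: demand=4,sold=2 ship[1->2]=1 ship[0->1]=1 prod=3 -> [9 7 1]
Step 4: demand=4,sold=1 ship[1->2]=1 ship[0->1]=1 prod=3 -> [11 7 1]
Step 5: demand=4,sold=1 ship[1->2]=1 ship[0->1]=1 prod=3 -> [13 7 1]
Step 6: demand=4,sold=1 ship[1->2]=1 ship[0->1]=1 prod=3 -> [15 7 1]
Step 7: demand=4,sold=1 ship[1->2]=1 ship[0->1]=1 prod=3 -> [17 7 1]
Step 8: demand=4,sold=1 ship[1->2]=1 ship[0->1]=1 prod=3 -> [19 7 1]
Step 9: demand=4,sold=1 ship[1->2]=1 ship[0->1]=1 prod=3 -> [21 7 1]
Step 10: demand=4,sold=1 ship[1->2]=1 ship[0->1]=1 prod=3 -> [23 7 1]
Step 11: demand=4,sold=1 ship[1->2]=1 ship[0->1]=1 prod=3 -> [25 7 1]
Step 12: demand=4,sold=1 ship[1->2]=1 ship[0->1]=1 prod=3 -> [27 7 1]
First stockout at step 3

3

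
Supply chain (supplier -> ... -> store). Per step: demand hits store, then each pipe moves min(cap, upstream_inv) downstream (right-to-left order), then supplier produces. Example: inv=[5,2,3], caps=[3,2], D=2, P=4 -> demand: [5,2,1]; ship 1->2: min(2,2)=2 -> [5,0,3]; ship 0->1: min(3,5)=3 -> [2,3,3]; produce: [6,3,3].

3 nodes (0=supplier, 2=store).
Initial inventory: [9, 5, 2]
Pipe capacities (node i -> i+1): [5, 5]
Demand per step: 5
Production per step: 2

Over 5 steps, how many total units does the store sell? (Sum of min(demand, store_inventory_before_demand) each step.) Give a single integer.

Step 1: sold=2 (running total=2) -> [6 5 5]
Step 2: sold=5 (running total=7) -> [3 5 5]
Step 3: sold=5 (running total=12) -> [2 3 5]
Step 4: sold=5 (running total=17) -> [2 2 3]
Step 5: sold=3 (running total=20) -> [2 2 2]

Answer: 20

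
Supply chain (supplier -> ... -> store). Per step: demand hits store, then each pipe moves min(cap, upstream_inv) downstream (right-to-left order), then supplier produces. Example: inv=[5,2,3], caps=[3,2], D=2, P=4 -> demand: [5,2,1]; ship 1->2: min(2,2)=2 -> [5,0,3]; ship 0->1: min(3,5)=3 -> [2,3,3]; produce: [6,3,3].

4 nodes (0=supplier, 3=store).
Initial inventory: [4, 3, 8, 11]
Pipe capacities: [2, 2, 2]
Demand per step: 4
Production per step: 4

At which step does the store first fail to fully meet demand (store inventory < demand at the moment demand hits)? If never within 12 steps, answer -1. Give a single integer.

Step 1: demand=4,sold=4 ship[2->3]=2 ship[1->2]=2 ship[0->1]=2 prod=4 -> [6 3 8 9]
Step 2: demand=4,sold=4 ship[2->3]=2 ship[1->2]=2 ship[0->1]=2 prod=4 -> [8 3 8 7]
Step 3: demand=4,sold=4 ship[2->3]=2 ship[1->2]=2 ship[0->1]=2 prod=4 -> [10 3 8 5]
Step 4: demand=4,sold=4 ship[2->3]=2 ship[1->2]=2 ship[0->1]=2 prod=4 -> [12 3 8 3]
Step 5: demand=4,sold=3 ship[2->3]=2 ship[1->2]=2 ship[0->1]=2 prod=4 -> [14 3 8 2]
Step 6: demand=4,sold=2 ship[2->3]=2 ship[1->2]=2 ship[0->1]=2 prod=4 -> [16 3 8 2]
Step 7: demand=4,sold=2 ship[2->3]=2 ship[1->2]=2 ship[0->1]=2 prod=4 -> [18 3 8 2]
Step 8: demand=4,sold=2 ship[2->3]=2 ship[1->2]=2 ship[0->1]=2 prod=4 -> [20 3 8 2]
Step 9: demand=4,sold=2 ship[2->3]=2 ship[1->2]=2 ship[0->1]=2 prod=4 -> [22 3 8 2]
Step 10: demand=4,sold=2 ship[2->3]=2 ship[1->2]=2 ship[0->1]=2 prod=4 -> [24 3 8 2]
Step 11: demand=4,sold=2 ship[2->3]=2 ship[1->2]=2 ship[0->1]=2 prod=4 -> [26 3 8 2]
Step 12: demand=4,sold=2 ship[2->3]=2 ship[1->2]=2 ship[0->1]=2 prod=4 -> [28 3 8 2]
First stockout at step 5

5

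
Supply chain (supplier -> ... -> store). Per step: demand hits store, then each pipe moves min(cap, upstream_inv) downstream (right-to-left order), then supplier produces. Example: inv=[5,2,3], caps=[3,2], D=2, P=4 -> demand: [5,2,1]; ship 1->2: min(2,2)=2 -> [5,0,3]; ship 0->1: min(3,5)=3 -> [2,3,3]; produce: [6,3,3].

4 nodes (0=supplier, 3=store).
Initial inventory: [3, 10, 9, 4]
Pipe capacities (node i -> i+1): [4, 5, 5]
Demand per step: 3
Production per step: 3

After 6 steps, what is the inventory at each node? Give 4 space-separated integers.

Step 1: demand=3,sold=3 ship[2->3]=5 ship[1->2]=5 ship[0->1]=3 prod=3 -> inv=[3 8 9 6]
Step 2: demand=3,sold=3 ship[2->3]=5 ship[1->2]=5 ship[0->1]=3 prod=3 -> inv=[3 6 9 8]
Step 3: demand=3,sold=3 ship[2->3]=5 ship[1->2]=5 ship[0->1]=3 prod=3 -> inv=[3 4 9 10]
Step 4: demand=3,sold=3 ship[2->3]=5 ship[1->2]=4 ship[0->1]=3 prod=3 -> inv=[3 3 8 12]
Step 5: demand=3,sold=3 ship[2->3]=5 ship[1->2]=3 ship[0->1]=3 prod=3 -> inv=[3 3 6 14]
Step 6: demand=3,sold=3 ship[2->3]=5 ship[1->2]=3 ship[0->1]=3 prod=3 -> inv=[3 3 4 16]

3 3 4 16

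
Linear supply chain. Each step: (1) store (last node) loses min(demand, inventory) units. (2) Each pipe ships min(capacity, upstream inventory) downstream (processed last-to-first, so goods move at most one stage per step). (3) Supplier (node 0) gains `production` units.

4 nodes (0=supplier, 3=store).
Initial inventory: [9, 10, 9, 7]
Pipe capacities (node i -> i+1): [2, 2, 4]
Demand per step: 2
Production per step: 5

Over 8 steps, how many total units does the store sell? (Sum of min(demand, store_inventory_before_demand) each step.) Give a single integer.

Step 1: sold=2 (running total=2) -> [12 10 7 9]
Step 2: sold=2 (running total=4) -> [15 10 5 11]
Step 3: sold=2 (running total=6) -> [18 10 3 13]
Step 4: sold=2 (running total=8) -> [21 10 2 14]
Step 5: sold=2 (running total=10) -> [24 10 2 14]
Step 6: sold=2 (running total=12) -> [27 10 2 14]
Step 7: sold=2 (running total=14) -> [30 10 2 14]
Step 8: sold=2 (running total=16) -> [33 10 2 14]

Answer: 16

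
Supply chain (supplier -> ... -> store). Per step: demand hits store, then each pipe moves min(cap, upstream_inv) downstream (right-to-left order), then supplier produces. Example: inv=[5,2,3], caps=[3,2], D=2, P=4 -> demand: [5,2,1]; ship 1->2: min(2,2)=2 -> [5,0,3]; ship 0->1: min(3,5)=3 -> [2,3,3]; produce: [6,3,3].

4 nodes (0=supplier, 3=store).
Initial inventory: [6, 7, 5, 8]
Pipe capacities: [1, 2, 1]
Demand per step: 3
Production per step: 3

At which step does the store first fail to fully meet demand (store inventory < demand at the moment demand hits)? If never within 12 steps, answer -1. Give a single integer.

Step 1: demand=3,sold=3 ship[2->3]=1 ship[1->2]=2 ship[0->1]=1 prod=3 -> [8 6 6 6]
Step 2: demand=3,sold=3 ship[2->3]=1 ship[1->2]=2 ship[0->1]=1 prod=3 -> [10 5 7 4]
Step 3: demand=3,sold=3 ship[2->3]=1 ship[1->2]=2 ship[0->1]=1 prod=3 -> [12 4 8 2]
Step 4: demand=3,sold=2 ship[2->3]=1 ship[1->2]=2 ship[0->1]=1 prod=3 -> [14 3 9 1]
Step 5: demand=3,sold=1 ship[2->3]=1 ship[1->2]=2 ship[0->1]=1 prod=3 -> [16 2 10 1]
Step 6: demand=3,sold=1 ship[2->3]=1 ship[1->2]=2 ship[0->1]=1 prod=3 -> [18 1 11 1]
Step 7: demand=3,sold=1 ship[2->3]=1 ship[1->2]=1 ship[0->1]=1 prod=3 -> [20 1 11 1]
Step 8: demand=3,sold=1 ship[2->3]=1 ship[1->2]=1 ship[0->1]=1 prod=3 -> [22 1 11 1]
Step 9: demand=3,sold=1 ship[2->3]=1 ship[1->2]=1 ship[0->1]=1 prod=3 -> [24 1 11 1]
Step 10: demand=3,sold=1 ship[2->3]=1 ship[1->2]=1 ship[0->1]=1 prod=3 -> [26 1 11 1]
Step 11: demand=3,sold=1 ship[2->3]=1 ship[1->2]=1 ship[0->1]=1 prod=3 -> [28 1 11 1]
Step 12: demand=3,sold=1 ship[2->3]=1 ship[1->2]=1 ship[0->1]=1 prod=3 -> [30 1 11 1]
First stockout at step 4

4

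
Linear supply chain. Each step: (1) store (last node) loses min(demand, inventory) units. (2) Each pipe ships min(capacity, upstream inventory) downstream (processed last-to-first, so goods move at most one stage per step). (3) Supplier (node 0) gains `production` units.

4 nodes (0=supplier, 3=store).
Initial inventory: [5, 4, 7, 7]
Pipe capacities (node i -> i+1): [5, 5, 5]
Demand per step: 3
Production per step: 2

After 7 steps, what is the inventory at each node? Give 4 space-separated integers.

Step 1: demand=3,sold=3 ship[2->3]=5 ship[1->2]=4 ship[0->1]=5 prod=2 -> inv=[2 5 6 9]
Step 2: demand=3,sold=3 ship[2->3]=5 ship[1->2]=5 ship[0->1]=2 prod=2 -> inv=[2 2 6 11]
Step 3: demand=3,sold=3 ship[2->3]=5 ship[1->2]=2 ship[0->1]=2 prod=2 -> inv=[2 2 3 13]
Step 4: demand=3,sold=3 ship[2->3]=3 ship[1->2]=2 ship[0->1]=2 prod=2 -> inv=[2 2 2 13]
Step 5: demand=3,sold=3 ship[2->3]=2 ship[1->2]=2 ship[0->1]=2 prod=2 -> inv=[2 2 2 12]
Step 6: demand=3,sold=3 ship[2->3]=2 ship[1->2]=2 ship[0->1]=2 prod=2 -> inv=[2 2 2 11]
Step 7: demand=3,sold=3 ship[2->3]=2 ship[1->2]=2 ship[0->1]=2 prod=2 -> inv=[2 2 2 10]

2 2 2 10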